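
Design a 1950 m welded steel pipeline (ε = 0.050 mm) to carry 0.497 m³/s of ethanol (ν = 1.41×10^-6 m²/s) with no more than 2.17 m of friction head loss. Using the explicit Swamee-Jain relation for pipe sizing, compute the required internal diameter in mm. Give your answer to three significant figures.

Swamee-Jain (Type III): D = 0.66·[ε^1.25·(LQ²/(gh_f))^4.75 + ν·Q^9.4·(L/(gh_f))^5.2]^0.04
LQ²/(gh_f) = 22.63; L/(gh_f) = 91.60
Term 1 = ε^1.25·(…)^4.75 = 11.4; Term 2 = ν·Q^9.4·(…)^5.2 = 31.4
D = 0.66·(11.4 + 31.4)^0.04 = 0.7670 m = 767 mm
Check: V = 1.08 m/s, Re = 5.85×10^5, f = 0.01376, h_f = 2.06 m ≈ 2.17 m ✓

D ≈ 767 mm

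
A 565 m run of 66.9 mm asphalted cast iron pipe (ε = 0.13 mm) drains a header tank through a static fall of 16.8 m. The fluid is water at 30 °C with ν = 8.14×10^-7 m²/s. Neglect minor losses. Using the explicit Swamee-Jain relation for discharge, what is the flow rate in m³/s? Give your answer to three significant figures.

Q ≈ 0.00440 m³/s

Swamee-Jain (Type II): Q = -0.965·√(gD⁵h_f/L)·ln[ε/(3.7D) + √(3.17ν²L/(gD³h_f))]
√(gD⁵h_f/L) = √(9.81·0.0669⁵·16.8/565) = 6.252×10^-4
ε/(3.7D) = 5.25×10^-4; √(3.17ν²L/(gD³h_f)) = 1.55×10^-4
Q = -0.965·6.252×10^-4·ln(6.803×10^-4) = 0.004400 m³/s
Check: V = 1.25 m/s, Re = 1.03×10^5, f = 0.02514, h_f = 17.0 m ≈ 16.8 m ✓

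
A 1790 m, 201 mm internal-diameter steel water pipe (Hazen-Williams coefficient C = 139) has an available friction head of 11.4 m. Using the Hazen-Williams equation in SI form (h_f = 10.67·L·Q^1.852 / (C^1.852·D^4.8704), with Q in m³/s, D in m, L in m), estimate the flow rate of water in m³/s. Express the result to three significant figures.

Q ≈ 0.0371 m³/s

Rearranging: Q = [h_f·C^1.852·D^4.8704 / (10.67·L)]^(1/1.852)
Q = [11.4·139^1.852·0.201^4.8704 / (10.67·1790)]^0.540 = 0.03713 m³/s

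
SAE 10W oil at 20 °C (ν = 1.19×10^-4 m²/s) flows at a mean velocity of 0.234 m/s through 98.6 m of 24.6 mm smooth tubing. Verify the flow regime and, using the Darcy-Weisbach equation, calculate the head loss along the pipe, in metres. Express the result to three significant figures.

h_f ≈ 14.8 m

Re = VD/ν = 0.234·0.02460/1.19×10^-4 = 48.4 → laminar (Re < 2300)
f = 64/Re = 1.323
h_f = f(L/D)V²/(2g) = 1.323·(98.6/0.02460)·0.234²/(2·9.81) = 14.80 m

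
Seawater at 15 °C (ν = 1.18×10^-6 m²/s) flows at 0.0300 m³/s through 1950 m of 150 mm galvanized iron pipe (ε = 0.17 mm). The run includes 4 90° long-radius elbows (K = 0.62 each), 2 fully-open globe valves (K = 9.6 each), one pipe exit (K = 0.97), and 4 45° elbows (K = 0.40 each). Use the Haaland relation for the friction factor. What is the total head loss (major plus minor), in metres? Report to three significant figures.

V = 4Q/(πD²) = 1.698 m/s; V²/2g = 0.1469 m
Re = 2.16×10^5, ε/D = 0.00113 → f = 0.02135 (Haaland)
Major: h_f = f(L/D)·V²/2g = 0.02135·13000·0.1469 = 40.77 m
Minor: ΣK = 24.2; h_m = ΣK·V²/2g = 3.562 m
Total H_L = 40.77 + 3.562 = 44.34 m

H_L ≈ 44.3 m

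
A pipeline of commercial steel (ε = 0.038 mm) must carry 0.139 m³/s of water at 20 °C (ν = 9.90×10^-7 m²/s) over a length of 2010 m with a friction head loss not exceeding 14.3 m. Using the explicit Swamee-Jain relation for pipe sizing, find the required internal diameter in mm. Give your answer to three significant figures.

Swamee-Jain (Type III): D = 0.66·[ε^1.25·(LQ²/(gh_f))^4.75 + ν·Q^9.4·(L/(gh_f))^5.2]^0.04
LQ²/(gh_f) = 0.2768; L/(gh_f) = 14.33
Term 1 = ε^1.25·(…)^4.75 = 6.69×10^-9; Term 2 = ν·Q^9.4·(…)^5.2 = 8.96×10^-9
D = 0.66·(6.69×10^-9 + 8.96×10^-9)^0.04 = 0.3216 m = 322 mm
Check: V = 1.71 m/s, Re = 5.56×10^5, f = 0.01451, h_f = 13.5 m ≈ 14.3 m ✓

D ≈ 322 mm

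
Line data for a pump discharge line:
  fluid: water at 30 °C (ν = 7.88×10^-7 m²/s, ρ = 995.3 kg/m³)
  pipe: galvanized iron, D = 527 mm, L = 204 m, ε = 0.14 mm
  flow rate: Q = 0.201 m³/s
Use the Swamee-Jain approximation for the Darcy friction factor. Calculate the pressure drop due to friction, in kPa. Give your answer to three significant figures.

Δp ≈ 2.59 kPa

V = 4Q/(πD²) = 4·0.201/(π·0.527²) = 0.9215 m/s
Re = VD/ν = 0.9215·0.527/7.88×10^-7 = 6.16×10^5 → turbulent
ε/D = 0.14/527 = 2.66×10^-4
Swamee-Jain: f = 0.01586
h_f = f(L/D)V²/(2g) = 0.01586·(204/0.527)·0.9215²/(2·9.81) = 0.2657 m
Δp = ρg·h_f = 995.3·9.81·0.2657 = 2.594 kPa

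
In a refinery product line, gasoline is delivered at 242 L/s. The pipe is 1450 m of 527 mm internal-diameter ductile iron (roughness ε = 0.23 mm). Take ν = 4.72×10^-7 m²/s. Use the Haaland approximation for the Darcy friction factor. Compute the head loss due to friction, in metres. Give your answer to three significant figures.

V = 4Q/(πD²) = 4·0.242/(π·0.527²) = 1.109 m/s
Re = VD/ν = 1.109·0.527/4.72×10^-7 = 1.24×10^6 → turbulent
ε/D = 0.23/527 = 4.36×10^-4
Haaland: f = 0.01663
h_f = f(L/D)V²/(2g) = 0.01663·(1450/0.527)·1.109²/(2·9.81) = 2.870 m

h_f ≈ 2.87 m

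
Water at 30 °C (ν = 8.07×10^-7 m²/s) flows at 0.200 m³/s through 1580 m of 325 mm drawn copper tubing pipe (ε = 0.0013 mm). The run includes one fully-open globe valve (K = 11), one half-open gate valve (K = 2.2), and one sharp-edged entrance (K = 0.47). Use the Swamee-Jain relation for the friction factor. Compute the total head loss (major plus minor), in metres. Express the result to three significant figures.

V = 4Q/(πD²) = 2.411 m/s; V²/2g = 0.2962 m
Re = 9.71×10^5, ε/D = 4.00×10^-6 → f = 0.01176 (Swamee-Jain)
Major: h_f = f(L/D)·V²/2g = 0.01176·4862·0.2962 = 16.94 m
Minor: ΣK = 13.7; h_m = ΣK·V²/2g = 4.050 m
Total H_L = 16.94 + 4.050 = 20.99 m

H_L ≈ 21.0 m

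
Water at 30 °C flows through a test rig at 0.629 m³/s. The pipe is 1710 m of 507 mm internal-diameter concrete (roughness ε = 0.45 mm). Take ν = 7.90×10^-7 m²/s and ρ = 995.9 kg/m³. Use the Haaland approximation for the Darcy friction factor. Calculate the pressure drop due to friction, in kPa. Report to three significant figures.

V = 4Q/(πD²) = 4·0.629/(π·0.507²) = 3.116 m/s
Re = VD/ν = 3.116·0.507/7.90×10^-7 = 2.00×10^6 → turbulent
ε/D = 0.45/507 = 8.88×10^-4
Haaland: f = 0.01926
h_f = f(L/D)V²/(2g) = 0.01926·(1710/0.507)·3.116²/(2·9.81) = 32.14 m
Δp = ρg·h_f = 995.9·9.81·32.14 = 314.0 kPa

Δp ≈ 314 kPa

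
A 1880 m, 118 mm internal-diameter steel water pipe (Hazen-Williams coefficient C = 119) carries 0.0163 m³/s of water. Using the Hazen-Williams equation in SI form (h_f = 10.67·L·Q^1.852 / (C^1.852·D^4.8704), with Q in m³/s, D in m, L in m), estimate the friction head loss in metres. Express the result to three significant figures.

h_f = 10.67·1880·0.0163^1.852 / (119^1.852·0.118^4.8704) = 46.53 m

h_f ≈ 46.5 m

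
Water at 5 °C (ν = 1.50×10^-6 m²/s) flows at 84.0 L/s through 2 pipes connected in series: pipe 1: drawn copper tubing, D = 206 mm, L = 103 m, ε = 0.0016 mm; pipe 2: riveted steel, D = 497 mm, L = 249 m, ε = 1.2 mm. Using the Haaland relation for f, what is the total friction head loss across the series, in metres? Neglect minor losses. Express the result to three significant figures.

Pipe 1: V = 2.520 m/s, Re = 3.46×10^5, ε/D = 7.77×10^-6, f = 0.01403, h_1 = f(L/D)V²/2g = 2.272 m
Pipe 2: V = 0.4330 m/s, Re = 1.43×10^5, ε/D = 0.00241, f = 0.02564, h_2 = f(L/D)V²/2g = 0.1228 m
Series → Q common, losses add: H = Σh = 2.394 m

H ≈ 2.39 m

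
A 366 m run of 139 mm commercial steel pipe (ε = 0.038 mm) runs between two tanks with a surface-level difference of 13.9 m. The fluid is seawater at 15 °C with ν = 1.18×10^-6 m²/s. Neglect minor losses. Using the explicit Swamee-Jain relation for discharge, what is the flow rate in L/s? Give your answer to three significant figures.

Q ≈ 37.6 L/s

Swamee-Jain (Type II): Q = -0.965·√(gD⁵h_f/L)·ln[ε/(3.7D) + √(3.17ν²L/(gD³h_f))]
√(gD⁵h_f/L) = √(9.81·0.139⁵·13.9/366) = 0.004397
ε/(3.7D) = 7.39×10^-5; √(3.17ν²L/(gD³h_f)) = 6.64×10^-5
Q = -0.965·0.004397·ln(1.403×10^-4) = 0.03764 m³/s
Check: V = 2.48 m/s, Re = 2.92×10^5, f = 0.01691, h_f = 14.0 m ≈ 13.9 m ✓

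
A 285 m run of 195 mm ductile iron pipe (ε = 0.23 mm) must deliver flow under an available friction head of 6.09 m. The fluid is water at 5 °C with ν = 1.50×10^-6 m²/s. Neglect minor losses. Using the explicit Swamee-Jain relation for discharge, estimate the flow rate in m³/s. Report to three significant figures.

Q ≈ 0.0583 m³/s

Swamee-Jain (Type II): Q = -0.965·√(gD⁵h_f/L)·ln[ε/(3.7D) + √(3.17ν²L/(gD³h_f))]
√(gD⁵h_f/L) = √(9.81·0.195⁵·6.09/285) = 0.007688
ε/(3.7D) = 3.19×10^-4; √(3.17ν²L/(gD³h_f)) = 6.77×10^-5
Q = -0.965·0.007688·ln(3.865×10^-4) = 0.05830 m³/s
Check: V = 1.95 m/s, Re = 2.54×10^5, f = 0.02161, h_f = 6.14 m ≈ 6.09 m ✓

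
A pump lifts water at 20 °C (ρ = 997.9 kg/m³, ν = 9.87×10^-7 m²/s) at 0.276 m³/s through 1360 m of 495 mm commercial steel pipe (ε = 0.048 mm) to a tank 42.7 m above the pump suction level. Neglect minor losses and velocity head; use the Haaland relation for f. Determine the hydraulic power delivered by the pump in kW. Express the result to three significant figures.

P_hyd ≈ 126 kW

V = 4Q/(πD²) = 1.434 m/s; Re = 7.19×10^5; ε/D = 9.70×10^-5; f = 0.01368
h_f = f(L/D)V²/2g = 3.941 m
Total head H = z + h_f = 42.7 + 3.941 = 46.64 m
P_hyd = ρgQH = 997.9·9.81·0.276·46.64 = 126.0 kW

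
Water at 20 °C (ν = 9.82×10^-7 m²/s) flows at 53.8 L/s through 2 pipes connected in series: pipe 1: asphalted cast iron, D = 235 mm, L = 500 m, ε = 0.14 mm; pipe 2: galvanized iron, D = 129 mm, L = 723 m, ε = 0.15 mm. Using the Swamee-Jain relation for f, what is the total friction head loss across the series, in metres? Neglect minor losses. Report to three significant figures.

Pipe 1: V = 1.240 m/s, Re = 2.97×10^5, ε/D = 5.96×10^-4, f = 0.01887, h_1 = f(L/D)V²/2g = 3.148 m
Pipe 2: V = 4.116 m/s, Re = 5.41×10^5, ε/D = 0.00116, f = 0.02099, h_2 = f(L/D)V²/2g = 101.6 m
Series → Q common, losses add: H = Σh = 104.8 m

H ≈ 105 m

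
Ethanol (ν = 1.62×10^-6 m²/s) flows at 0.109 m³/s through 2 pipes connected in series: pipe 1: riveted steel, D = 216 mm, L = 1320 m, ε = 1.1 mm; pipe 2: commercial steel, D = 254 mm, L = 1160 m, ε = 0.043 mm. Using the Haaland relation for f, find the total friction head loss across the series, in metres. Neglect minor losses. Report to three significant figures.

Pipe 1: V = 2.975 m/s, Re = 3.97×10^5, ε/D = 0.00509, f = 0.03081, h_1 = f(L/D)V²/2g = 84.93 m
Pipe 2: V = 2.151 m/s, Re = 3.37×10^5, ε/D = 1.69×10^-4, f = 0.01560, h_2 = f(L/D)V²/2g = 16.81 m
Series → Q common, losses add: H = Σh = 101.7 m

H ≈ 102 m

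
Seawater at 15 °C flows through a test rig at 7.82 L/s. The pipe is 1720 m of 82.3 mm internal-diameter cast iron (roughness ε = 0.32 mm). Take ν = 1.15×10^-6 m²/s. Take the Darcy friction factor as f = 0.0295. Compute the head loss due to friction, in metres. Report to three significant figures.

h_f ≈ 67.9 m

V = 4Q/(πD²) = 4·0.00782/(π·0.0823²) = 1.470 m/s
h_f = f(L/D)V²/(2g) = 0.02950·(1720/0.0823)·1.470²/(2·9.81) = 67.90 m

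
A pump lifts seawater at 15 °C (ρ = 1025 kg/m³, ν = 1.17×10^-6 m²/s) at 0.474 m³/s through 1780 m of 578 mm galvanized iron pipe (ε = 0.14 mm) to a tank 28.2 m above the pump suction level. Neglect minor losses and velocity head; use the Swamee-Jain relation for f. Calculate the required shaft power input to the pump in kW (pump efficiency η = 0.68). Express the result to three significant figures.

V = 4Q/(πD²) = 1.806 m/s; Re = 8.92×10^5; ε/D = 2.42×10^-4; f = 0.01530
h_f = f(L/D)V²/2g = 7.838 m
Total head H = z + h_f = 28.2 + 7.838 = 36.04 m
P_hyd = ρgQH = 1025·9.81·0.474·36.04 = 171.8 kW
P_shaft = P_hyd/η = 171.8/0.68 = 252.6 kW

P_shaft ≈ 253 kW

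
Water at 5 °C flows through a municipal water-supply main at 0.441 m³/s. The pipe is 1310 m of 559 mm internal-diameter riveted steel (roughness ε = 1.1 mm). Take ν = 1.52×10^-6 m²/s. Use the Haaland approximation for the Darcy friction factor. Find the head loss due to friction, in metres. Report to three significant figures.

h_f ≈ 9.11 m

V = 4Q/(πD²) = 4·0.441/(π·0.559²) = 1.797 m/s
Re = VD/ν = 1.797·0.559/1.52×10^-6 = 6.61×10^5 → turbulent
ε/D = 1.1/559 = 0.00197
Haaland: f = 0.02361
h_f = f(L/D)V²/(2g) = 0.02361·(1310/0.559)·1.797²/(2·9.81) = 9.107 m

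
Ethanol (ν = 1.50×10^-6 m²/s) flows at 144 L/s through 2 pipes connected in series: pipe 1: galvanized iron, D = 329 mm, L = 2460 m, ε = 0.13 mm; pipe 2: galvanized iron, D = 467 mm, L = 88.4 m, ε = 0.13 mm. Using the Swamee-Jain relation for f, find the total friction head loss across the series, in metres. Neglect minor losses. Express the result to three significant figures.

H ≈ 19.2 m

Pipe 1: V = 1.694 m/s, Re = 3.72×10^5, ε/D = 3.95×10^-4, f = 0.01741, h_1 = f(L/D)V²/2g = 19.04 m
Pipe 2: V = 0.8407 m/s, Re = 2.62×10^5, ε/D = 2.78×10^-4, f = 0.01714, h_2 = f(L/D)V²/2g = 0.1169 m
Series → Q common, losses add: H = Σh = 19.16 m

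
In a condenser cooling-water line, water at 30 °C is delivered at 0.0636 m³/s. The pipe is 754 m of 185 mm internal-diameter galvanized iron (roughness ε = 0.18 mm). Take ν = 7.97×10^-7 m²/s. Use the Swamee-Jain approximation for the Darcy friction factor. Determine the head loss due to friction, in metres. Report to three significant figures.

h_f ≈ 23.5 m

V = 4Q/(πD²) = 4·0.0636/(π·0.185²) = 2.366 m/s
Re = VD/ν = 2.366·0.185/7.97×10^-7 = 5.49×10^5 → turbulent
ε/D = 0.18/185 = 9.73×10^-4
Swamee-Jain: f = 0.02018
h_f = f(L/D)V²/(2g) = 0.02018·(754/0.185)·2.366²/(2·9.81) = 23.47 m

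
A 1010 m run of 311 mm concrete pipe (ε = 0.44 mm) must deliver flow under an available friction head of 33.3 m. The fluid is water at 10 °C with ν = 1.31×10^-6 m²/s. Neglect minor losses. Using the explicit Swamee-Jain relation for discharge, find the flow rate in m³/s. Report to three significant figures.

Swamee-Jain (Type II): Q = -0.965·√(gD⁵h_f/L)·ln[ε/(3.7D) + √(3.17ν²L/(gD³h_f))]
√(gD⁵h_f/L) = √(9.81·0.311⁵·33.3/1010) = 0.03068
ε/(3.7D) = 3.82×10^-4; √(3.17ν²L/(gD³h_f)) = 2.36×10^-5
Q = -0.965·0.03068·ln(4.060×10^-4) = 0.2312 m³/s
Check: V = 3.04 m/s, Re = 7.22×10^5, f = 0.02183, h_f = 33.5 m ≈ 33.3 m ✓

Q ≈ 0.231 m³/s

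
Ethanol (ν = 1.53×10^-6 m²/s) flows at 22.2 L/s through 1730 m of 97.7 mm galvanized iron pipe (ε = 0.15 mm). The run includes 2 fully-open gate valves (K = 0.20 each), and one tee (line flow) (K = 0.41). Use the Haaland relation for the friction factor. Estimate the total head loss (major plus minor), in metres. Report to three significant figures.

H_L ≈ 181 m

V = 4Q/(πD²) = 2.961 m/s; V²/2g = 0.4469 m
Re = 1.89×10^5, ε/D = 0.00154 → f = 0.02289 (Haaland)
Major: h_f = f(L/D)·V²/2g = 0.02289·17707·0.4469 = 181.1 m
Minor: ΣK = 0.810; h_m = ΣK·V²/2g = 0.3620 m
Total H_L = 181.1 + 0.3620 = 181.5 m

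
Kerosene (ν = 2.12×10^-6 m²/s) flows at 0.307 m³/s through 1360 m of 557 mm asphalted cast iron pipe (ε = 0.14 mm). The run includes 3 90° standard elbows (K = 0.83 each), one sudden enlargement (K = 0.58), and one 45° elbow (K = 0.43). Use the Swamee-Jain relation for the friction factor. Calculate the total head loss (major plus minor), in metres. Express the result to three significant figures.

V = 4Q/(πD²) = 1.260 m/s; V²/2g = 0.08091 m
Re = 3.31×10^5, ε/D = 2.51×10^-4 → f = 0.01655 (Swamee-Jain)
Major: h_f = f(L/D)·V²/2g = 0.01655·2442·0.08091 = 3.269 m
Minor: ΣK = 3.50; h_m = ΣK·V²/2g = 0.2832 m
Total H_L = 3.269 + 0.2832 = 3.552 m

H_L ≈ 3.55 m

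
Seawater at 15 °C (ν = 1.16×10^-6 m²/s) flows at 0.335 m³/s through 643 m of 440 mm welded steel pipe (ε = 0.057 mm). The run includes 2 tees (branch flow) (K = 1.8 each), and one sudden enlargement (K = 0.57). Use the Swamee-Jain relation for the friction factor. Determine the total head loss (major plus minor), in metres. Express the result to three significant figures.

H_L ≈ 6.13 m

V = 4Q/(πD²) = 2.203 m/s; V²/2g = 0.2474 m
Re = 8.36×10^5, ε/D = 1.30×10^-4 → f = 0.01412 (Swamee-Jain)
Major: h_f = f(L/D)·V²/2g = 0.01412·1461·0.2474 = 5.103 m
Minor: ΣK = 4.17; h_m = ΣK·V²/2g = 1.032 m
Total H_L = 5.103 + 1.032 = 6.135 m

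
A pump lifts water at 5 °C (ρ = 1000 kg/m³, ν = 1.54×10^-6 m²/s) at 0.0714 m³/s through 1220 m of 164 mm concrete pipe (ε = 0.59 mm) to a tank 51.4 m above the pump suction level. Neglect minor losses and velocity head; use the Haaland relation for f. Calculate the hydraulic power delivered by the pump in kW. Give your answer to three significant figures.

P_hyd ≈ 121 kW

V = 4Q/(πD²) = 3.380 m/s; Re = 3.60×10^5; ε/D = 0.00360; f = 0.02791
h_f = f(L/D)V²/2g = 120.9 m
Total head H = z + h_f = 51.4 + 120.9 = 172.3 m
P_hyd = ρgQH = 1000·9.81·0.0714·172.3 = 120.7 kW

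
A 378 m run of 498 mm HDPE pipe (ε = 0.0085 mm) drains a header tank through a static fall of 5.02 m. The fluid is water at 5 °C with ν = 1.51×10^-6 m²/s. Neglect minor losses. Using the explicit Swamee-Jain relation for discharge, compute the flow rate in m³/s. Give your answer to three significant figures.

Q ≈ 0.644 m³/s

Swamee-Jain (Type II): Q = -0.965·√(gD⁵h_f/L)·ln[ε/(3.7D) + √(3.17ν²L/(gD³h_f))]
√(gD⁵h_f/L) = √(9.81·0.498⁵·5.02/378) = 0.06317
ε/(3.7D) = 4.61×10^-6; √(3.17ν²L/(gD³h_f)) = 2.12×10^-5
Q = -0.965·0.06317·ln(2.581×10^-5) = 0.6440 m³/s
Check: V = 3.31 m/s, Re = 1.09×10^6, f = 0.01187, h_f = 5.02 m ≈ 5.02 m ✓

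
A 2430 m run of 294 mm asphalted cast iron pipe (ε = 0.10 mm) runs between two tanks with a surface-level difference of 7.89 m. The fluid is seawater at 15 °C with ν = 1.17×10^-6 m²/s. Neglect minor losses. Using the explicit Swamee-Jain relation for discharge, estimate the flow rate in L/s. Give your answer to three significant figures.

Swamee-Jain (Type II): Q = -0.965·√(gD⁵h_f/L)·ln[ε/(3.7D) + √(3.17ν²L/(gD³h_f))]
√(gD⁵h_f/L) = √(9.81·0.294⁵·7.89/2430) = 0.008364
ε/(3.7D) = 9.19×10^-5; √(3.17ν²L/(gD³h_f)) = 7.32×10^-5
Q = -0.965·0.008364·ln(1.651×10^-4) = 0.07029 m³/s
Check: V = 1.04 m/s, Re = 2.60×10^5, f = 0.01756, h_f = 7.93 m ≈ 7.89 m ✓

Q ≈ 70.3 L/s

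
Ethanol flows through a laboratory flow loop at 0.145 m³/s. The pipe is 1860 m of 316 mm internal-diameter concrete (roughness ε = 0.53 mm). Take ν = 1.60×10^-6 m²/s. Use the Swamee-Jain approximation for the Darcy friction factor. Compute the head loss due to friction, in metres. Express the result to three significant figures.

h_f ≈ 23.6 m

V = 4Q/(πD²) = 4·0.145/(π·0.316²) = 1.849 m/s
Re = VD/ν = 1.849·0.316/1.60×10^-6 = 3.65×10^5 → turbulent
ε/D = 0.53/316 = 0.00168
Swamee-Jain: f = 0.02306
h_f = f(L/D)V²/(2g) = 0.02306·(1860/0.316)·1.849²/(2·9.81) = 23.65 m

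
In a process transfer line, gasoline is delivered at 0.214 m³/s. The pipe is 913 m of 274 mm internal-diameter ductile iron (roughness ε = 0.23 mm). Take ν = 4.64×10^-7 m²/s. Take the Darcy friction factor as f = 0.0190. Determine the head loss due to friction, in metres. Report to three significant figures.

V = 4Q/(πD²) = 4·0.214/(π·0.274²) = 3.629 m/s
h_f = f(L/D)V²/(2g) = 0.01900·(913/0.274)·3.629²/(2·9.81) = 42.50 m

h_f ≈ 42.5 m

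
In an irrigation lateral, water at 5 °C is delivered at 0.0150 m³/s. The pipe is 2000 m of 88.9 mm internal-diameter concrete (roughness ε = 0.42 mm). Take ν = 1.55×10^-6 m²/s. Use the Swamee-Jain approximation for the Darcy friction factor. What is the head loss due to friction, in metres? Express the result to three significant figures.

h_f ≈ 206 m

V = 4Q/(πD²) = 4·0.0150/(π·0.0889²) = 2.417 m/s
Re = VD/ν = 2.417·0.0889/1.55×10^-6 = 1.39×10^5 → turbulent
ε/D = 0.42/88.9 = 0.00472
Swamee-Jain: f = 0.03078
h_f = f(L/D)V²/(2g) = 0.03078·(2000/0.0889)·2.417²/(2·9.81) = 206.1 m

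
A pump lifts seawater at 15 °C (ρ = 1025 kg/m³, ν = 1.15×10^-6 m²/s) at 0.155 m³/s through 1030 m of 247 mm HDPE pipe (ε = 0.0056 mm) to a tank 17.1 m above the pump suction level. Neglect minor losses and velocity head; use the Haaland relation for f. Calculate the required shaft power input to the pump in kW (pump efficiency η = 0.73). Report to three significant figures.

P_shaft ≈ 96.6 kW

V = 4Q/(πD²) = 3.235 m/s; Re = 6.95×10^5; ε/D = 2.27×10^-5; f = 0.01266
h_f = f(L/D)V²/2g = 28.16 m
Total head H = z + h_f = 17.1 + 28.16 = 45.26 m
P_hyd = ρgQH = 1025·9.81·0.155·45.26 = 70.55 kW
P_shaft = P_hyd/η = 70.55/0.73 = 96.64 kW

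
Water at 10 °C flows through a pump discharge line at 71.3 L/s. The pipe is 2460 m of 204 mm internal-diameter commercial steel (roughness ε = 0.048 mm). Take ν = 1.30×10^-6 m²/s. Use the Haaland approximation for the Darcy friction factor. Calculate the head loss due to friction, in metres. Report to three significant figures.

V = 4Q/(πD²) = 4·0.0713/(π·0.204²) = 2.181 m/s
Re = VD/ν = 2.181·0.204/1.30×10^-6 = 3.42×10^5 → turbulent
ε/D = 0.048/204 = 2.35×10^-4
Haaland: f = 0.01612
h_f = f(L/D)V²/(2g) = 0.01612·(2460/0.204)·2.181²/(2·9.81) = 47.15 m

h_f ≈ 47.2 m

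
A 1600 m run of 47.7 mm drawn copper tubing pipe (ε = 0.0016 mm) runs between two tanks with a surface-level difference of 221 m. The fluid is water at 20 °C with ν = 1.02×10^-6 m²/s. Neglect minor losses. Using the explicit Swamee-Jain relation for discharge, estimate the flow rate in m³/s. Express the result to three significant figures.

Q ≈ 0.00488 m³/s

Swamee-Jain (Type II): Q = -0.965·√(gD⁵h_f/L)·ln[ε/(3.7D) + √(3.17ν²L/(gD³h_f))]
√(gD⁵h_f/L) = √(9.81·0.0477⁵·221/1600) = 5.785×10^-4
ε/(3.7D) = 9.07×10^-6; √(3.17ν²L/(gD³h_f)) = 1.50×10^-4
Q = -0.965·5.785×10^-4·ln(1.588×10^-4) = 0.004883 m³/s
Check: V = 2.73 m/s, Re = 1.28×10^5, f = 0.01722, h_f = 220 m ≈ 221 m ✓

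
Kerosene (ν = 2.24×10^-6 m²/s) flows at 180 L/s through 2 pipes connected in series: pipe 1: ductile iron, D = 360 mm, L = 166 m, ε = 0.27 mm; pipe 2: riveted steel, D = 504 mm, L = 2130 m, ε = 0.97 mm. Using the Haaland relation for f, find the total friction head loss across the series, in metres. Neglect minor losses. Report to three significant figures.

Pipe 1: V = 1.768 m/s, Re = 2.84×10^5, ε/D = 7.50×10^-4, f = 0.01945, h_1 = f(L/D)V²/2g = 1.429 m
Pipe 2: V = 0.9022 m/s, Re = 2.03×10^5, ε/D = 0.00192, f = 0.02402, h_2 = f(L/D)V²/2g = 4.212 m
Series → Q common, losses add: H = Σh = 5.642 m

H ≈ 5.64 m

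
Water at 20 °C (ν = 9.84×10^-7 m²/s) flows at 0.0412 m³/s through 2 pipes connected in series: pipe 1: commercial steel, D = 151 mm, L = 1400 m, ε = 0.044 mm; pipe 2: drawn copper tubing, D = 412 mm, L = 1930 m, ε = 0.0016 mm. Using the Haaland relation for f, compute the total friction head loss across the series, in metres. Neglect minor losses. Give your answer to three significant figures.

Pipe 1: V = 2.301 m/s, Re = 3.53×10^5, ε/D = 2.91×10^-4, f = 0.01651, h_1 = f(L/D)V²/2g = 41.28 m
Pipe 2: V = 0.3090 m/s, Re = 1.29×10^5, ε/D = 3.88×10^-6, f = 0.01692, h_2 = f(L/D)V²/2g = 0.3858 m
Series → Q common, losses add: H = Σh = 41.67 m

H ≈ 41.7 m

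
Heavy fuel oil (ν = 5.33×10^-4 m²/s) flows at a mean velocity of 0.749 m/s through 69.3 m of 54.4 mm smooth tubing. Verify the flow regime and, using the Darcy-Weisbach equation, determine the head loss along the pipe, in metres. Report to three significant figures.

h_f ≈ 30.5 m

Re = VD/ν = 0.749·0.05440/5.33×10^-4 = 76.4 → laminar (Re < 2300)
f = 64/Re = 0.8372
h_f = f(L/D)V²/(2g) = 0.8372·(69.3/0.05440)·0.749²/(2·9.81) = 30.49 m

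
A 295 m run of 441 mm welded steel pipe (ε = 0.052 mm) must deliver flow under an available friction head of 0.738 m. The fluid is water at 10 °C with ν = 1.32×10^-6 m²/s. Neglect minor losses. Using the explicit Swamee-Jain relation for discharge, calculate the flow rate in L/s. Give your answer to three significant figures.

Swamee-Jain (Type II): Q = -0.965·√(gD⁵h_f/L)·ln[ε/(3.7D) + √(3.17ν²L/(gD³h_f))]
√(gD⁵h_f/L) = √(9.81·0.441⁵·0.738/295) = 0.02023
ε/(3.7D) = 3.19×10^-5; √(3.17ν²L/(gD³h_f)) = 5.12×10^-5
Q = -0.965·0.02023·ln(8.310×10^-5) = 0.1834 m³/s
Check: V = 1.20 m/s, Re = 4.01×10^5, f = 0.01504, h_f = 0.740 m ≈ 0.738 m ✓

Q ≈ 183 L/s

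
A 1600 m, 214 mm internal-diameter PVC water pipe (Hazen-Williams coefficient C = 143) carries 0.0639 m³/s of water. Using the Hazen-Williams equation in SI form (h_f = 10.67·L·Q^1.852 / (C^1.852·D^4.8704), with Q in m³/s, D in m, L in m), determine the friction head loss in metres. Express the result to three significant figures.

h_f ≈ 19.5 m

h_f = 10.67·1600·0.0639^1.852 / (143^1.852·0.214^4.8704) = 19.48 m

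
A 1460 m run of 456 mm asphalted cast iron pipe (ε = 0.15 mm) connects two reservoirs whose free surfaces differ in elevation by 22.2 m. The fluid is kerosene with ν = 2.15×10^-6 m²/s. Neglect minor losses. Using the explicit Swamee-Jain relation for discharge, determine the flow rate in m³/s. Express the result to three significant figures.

Q ≈ 0.472 m³/s

Swamee-Jain (Type II): Q = -0.965·√(gD⁵h_f/L)·ln[ε/(3.7D) + √(3.17ν²L/(gD³h_f))]
√(gD⁵h_f/L) = √(9.81·0.456⁵·22.2/1460) = 0.05423
ε/(3.7D) = 8.89×10^-5; √(3.17ν²L/(gD³h_f)) = 3.22×10^-5
Q = -0.965·0.05423·ln(1.211×10^-4) = 0.4720 m³/s
Check: V = 2.89 m/s, Re = 6.13×10^5, f = 0.01639, h_f = 22.3 m ≈ 22.2 m ✓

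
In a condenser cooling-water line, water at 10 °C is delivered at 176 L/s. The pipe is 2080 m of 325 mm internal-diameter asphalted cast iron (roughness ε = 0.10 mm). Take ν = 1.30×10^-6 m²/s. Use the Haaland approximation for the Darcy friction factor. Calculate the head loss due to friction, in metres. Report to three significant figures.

h_f ≈ 23.7 m

V = 4Q/(πD²) = 4·0.176/(π·0.325²) = 2.122 m/s
Re = VD/ν = 2.122·0.325/1.30×10^-6 = 5.30×10^5 → turbulent
ε/D = 0.10/325 = 3.08×10^-4
Haaland: f = 0.01616
h_f = f(L/D)V²/(2g) = 0.01616·(2080/0.325)·2.122²/(2·9.81) = 23.72 m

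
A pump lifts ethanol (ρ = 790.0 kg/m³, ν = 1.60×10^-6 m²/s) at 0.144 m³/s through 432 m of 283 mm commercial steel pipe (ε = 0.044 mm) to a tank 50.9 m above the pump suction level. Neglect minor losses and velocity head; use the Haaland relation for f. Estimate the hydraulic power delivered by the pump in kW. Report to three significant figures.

P_hyd ≈ 63.7 kW

V = 4Q/(πD²) = 2.289 m/s; Re = 4.05×10^5; ε/D = 1.55×10^-4; f = 0.01517
h_f = f(L/D)V²/2g = 6.188 m
Total head H = z + h_f = 50.9 + 6.188 = 57.09 m
P_hyd = ρgQH = 790.0·9.81·0.144·57.09 = 63.71 kW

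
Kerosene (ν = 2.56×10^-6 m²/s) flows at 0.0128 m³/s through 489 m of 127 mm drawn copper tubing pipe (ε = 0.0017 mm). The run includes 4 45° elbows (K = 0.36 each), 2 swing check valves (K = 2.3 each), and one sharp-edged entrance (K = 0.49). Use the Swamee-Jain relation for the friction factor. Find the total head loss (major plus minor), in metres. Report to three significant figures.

V = 4Q/(πD²) = 1.010 m/s; V²/2g = 0.05204 m
Re = 5.01×10^4, ε/D = 1.34×10^-5 → f = 0.02080 (Swamee-Jain)
Major: h_f = f(L/D)·V²/2g = 0.02080·3850·0.05204 = 4.169 m
Minor: ΣK = 6.53; h_m = ΣK·V²/2g = 0.3398 m
Total H_L = 4.169 + 0.3398 = 4.508 m

H_L ≈ 4.51 m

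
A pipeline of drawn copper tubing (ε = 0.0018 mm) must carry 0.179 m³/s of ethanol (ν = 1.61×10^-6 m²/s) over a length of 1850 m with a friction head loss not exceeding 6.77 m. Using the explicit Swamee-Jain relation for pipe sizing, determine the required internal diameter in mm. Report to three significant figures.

Swamee-Jain (Type III): D = 0.66·[ε^1.25·(LQ²/(gh_f))^4.75 + ν·Q^9.4·(L/(gh_f))^5.2]^0.04
LQ²/(gh_f) = 0.8925; L/(gh_f) = 27.86
Term 1 = ε^1.25·(…)^4.75 = 3.84×10^-8; Term 2 = ν·Q^9.4·(…)^5.2 = 4.98×10^-6
D = 0.66·(3.84×10^-8 + 4.98×10^-6)^0.04 = 0.4051 m = 405 mm
Check: V = 1.39 m/s, Re = 3.49×10^5, f = 0.01403, h_f = 6.30 m ≈ 6.77 m ✓

D ≈ 405 mm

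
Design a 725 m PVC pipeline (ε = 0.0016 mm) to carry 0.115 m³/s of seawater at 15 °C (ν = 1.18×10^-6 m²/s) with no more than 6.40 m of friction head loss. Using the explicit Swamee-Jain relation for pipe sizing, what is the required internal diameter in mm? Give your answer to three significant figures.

Swamee-Jain (Type III): D = 0.66·[ε^1.25·(LQ²/(gh_f))^4.75 + ν·Q^9.4·(L/(gh_f))^5.2]^0.04
LQ²/(gh_f) = 0.1527; L/(gh_f) = 11.55
Term 1 = ε^1.25·(…)^4.75 = 7.56×10^-12; Term 2 = ν·Q^9.4·(…)^5.2 = 5.85×10^-10
D = 0.66·(7.56×10^-12 + 5.85×10^-10)^0.04 = 0.2821 m = 282 mm
Check: V = 1.84 m/s, Re = 4.40×10^5, f = 0.01348, h_f = 5.97 m ≈ 6.40 m ✓

D ≈ 282 mm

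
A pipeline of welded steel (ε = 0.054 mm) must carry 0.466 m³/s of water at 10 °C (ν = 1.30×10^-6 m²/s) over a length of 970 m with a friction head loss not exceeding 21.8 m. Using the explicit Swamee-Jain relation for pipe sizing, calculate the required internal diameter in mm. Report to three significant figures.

D ≈ 410 mm

Swamee-Jain (Type III): D = 0.66·[ε^1.25·(LQ²/(gh_f))^4.75 + ν·Q^9.4·(L/(gh_f))^5.2]^0.04
LQ²/(gh_f) = 0.9850; L/(gh_f) = 4.536
Term 1 = ε^1.25·(…)^4.75 = 4.31×10^-6; Term 2 = ν·Q^9.4·(…)^5.2 = 2.58×10^-6
D = 0.66·(4.31×10^-6 + 2.58×10^-6)^0.04 = 0.4103 m = 410 mm
Check: V = 3.53 m/s, Re = 1.11×10^6, f = 0.01385, h_f = 20.7 m ≈ 21.8 m ✓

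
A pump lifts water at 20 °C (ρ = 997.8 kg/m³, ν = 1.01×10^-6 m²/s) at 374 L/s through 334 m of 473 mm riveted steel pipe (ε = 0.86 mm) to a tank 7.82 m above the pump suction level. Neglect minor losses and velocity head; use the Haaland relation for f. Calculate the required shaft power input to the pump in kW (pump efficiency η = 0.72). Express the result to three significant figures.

P_shaft ≈ 58.9 kW

V = 4Q/(πD²) = 2.128 m/s; Re = 9.97×10^5; ε/D = 0.00182; f = 0.02306
h_f = f(L/D)V²/2g = 3.760 m
Total head H = z + h_f = 7.82 + 3.760 = 11.58 m
P_hyd = ρgQH = 997.8·9.81·0.374·11.58 = 42.39 kW
P_shaft = P_hyd/η = 42.39/0.72 = 58.88 kW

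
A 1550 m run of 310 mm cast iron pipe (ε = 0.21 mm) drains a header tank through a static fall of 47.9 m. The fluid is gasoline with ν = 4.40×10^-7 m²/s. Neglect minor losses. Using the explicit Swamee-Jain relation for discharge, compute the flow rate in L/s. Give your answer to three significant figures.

Q ≈ 243 L/s

Swamee-Jain (Type II): Q = -0.965·√(gD⁵h_f/L)·ln[ε/(3.7D) + √(3.17ν²L/(gD³h_f))]
√(gD⁵h_f/L) = √(9.81·0.310⁵·47.9/1550) = 0.02946
ε/(3.7D) = 1.83×10^-4; √(3.17ν²L/(gD³h_f)) = 8.24×10^-6
Q = -0.965·0.02946·ln(1.913×10^-4) = 0.2434 m³/s
Check: V = 3.22 m/s, Re = 2.27×10^6, f = 0.01814, h_f = 48.1 m ≈ 47.9 m ✓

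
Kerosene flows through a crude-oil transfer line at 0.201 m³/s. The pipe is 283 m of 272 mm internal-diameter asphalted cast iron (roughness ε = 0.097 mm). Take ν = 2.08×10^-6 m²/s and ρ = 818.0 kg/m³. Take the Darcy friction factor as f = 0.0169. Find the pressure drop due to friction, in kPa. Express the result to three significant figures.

Δp ≈ 86.1 kPa

V = 4Q/(πD²) = 4·0.201/(π·0.272²) = 3.459 m/s
h_f = f(L/D)V²/(2g) = 0.01690·(283/0.272)·3.459²/(2·9.81) = 10.72 m
Δp = ρg·h_f = 818.0·9.81·10.72 = 86.05 kPa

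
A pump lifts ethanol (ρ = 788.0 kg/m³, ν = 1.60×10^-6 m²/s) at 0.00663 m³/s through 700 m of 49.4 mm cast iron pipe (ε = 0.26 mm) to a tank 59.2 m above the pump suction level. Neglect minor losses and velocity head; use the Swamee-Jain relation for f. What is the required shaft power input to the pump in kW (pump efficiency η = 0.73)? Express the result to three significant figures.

V = 4Q/(πD²) = 3.459 m/s; Re = 1.07×10^5; ε/D = 0.00526; f = 0.03194
h_f = f(L/D)V²/2g = 276.0 m
Total head H = z + h_f = 59.2 + 276.0 = 335.2 m
P_hyd = ρgQH = 788.0·9.81·0.00663·335.2 = 17.18 kW
P_shaft = P_hyd/η = 17.18/0.73 = 23.54 kW

P_shaft ≈ 23.5 kW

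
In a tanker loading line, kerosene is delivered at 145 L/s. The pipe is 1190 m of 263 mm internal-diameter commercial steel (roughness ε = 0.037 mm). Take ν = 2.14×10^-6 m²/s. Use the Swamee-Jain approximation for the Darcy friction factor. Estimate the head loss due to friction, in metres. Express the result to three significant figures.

h_f ≈ 25.7 m

V = 4Q/(πD²) = 4·0.145/(π·0.263²) = 2.669 m/s
Re = VD/ν = 2.669·0.263/2.14×10^-6 = 3.28×10^5 → turbulent
ε/D = 0.037/263 = 1.41×10^-4
Swamee-Jain: f = 0.01564
h_f = f(L/D)V²/(2g) = 0.01564·(1190/0.263)·2.669²/(2·9.81) = 25.69 m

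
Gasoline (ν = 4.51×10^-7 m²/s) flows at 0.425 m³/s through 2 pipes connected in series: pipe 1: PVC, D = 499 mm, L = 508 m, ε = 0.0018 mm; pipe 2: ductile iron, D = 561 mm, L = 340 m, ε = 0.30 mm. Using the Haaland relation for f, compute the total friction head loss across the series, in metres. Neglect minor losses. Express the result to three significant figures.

Pipe 1: V = 2.173 m/s, Re = 2.40×10^6, ε/D = 3.61×10^-6, f = 0.01016, h_1 = f(L/D)V²/2g = 2.490 m
Pipe 2: V = 1.719 m/s, Re = 2.14×10^6, ε/D = 5.35×10^-4, f = 0.01719, h_2 = f(L/D)V²/2g = 1.570 m
Series → Q common, losses add: H = Σh = 4.060 m

H ≈ 4.06 m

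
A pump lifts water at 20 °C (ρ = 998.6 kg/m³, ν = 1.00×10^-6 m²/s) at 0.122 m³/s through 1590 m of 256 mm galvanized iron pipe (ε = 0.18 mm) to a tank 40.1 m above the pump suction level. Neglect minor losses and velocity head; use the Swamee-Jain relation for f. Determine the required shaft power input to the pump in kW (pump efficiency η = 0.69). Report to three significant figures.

V = 4Q/(πD²) = 2.370 m/s; Re = 6.07×10^5; ε/D = 7.03×10^-4; f = 0.01880
h_f = f(L/D)V²/2g = 33.44 m
Total head H = z + h_f = 40.1 + 33.44 = 73.54 m
P_hyd = ρgQH = 998.6·9.81·0.122·73.54 = 87.89 kW
P_shaft = P_hyd/η = 87.89/0.69 = 127.4 kW

P_shaft ≈ 127 kW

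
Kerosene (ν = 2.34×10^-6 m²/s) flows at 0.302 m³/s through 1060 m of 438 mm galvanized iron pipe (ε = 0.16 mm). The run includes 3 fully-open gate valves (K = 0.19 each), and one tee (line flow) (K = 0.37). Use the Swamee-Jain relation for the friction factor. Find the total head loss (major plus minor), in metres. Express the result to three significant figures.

H_L ≈ 8.71 m

V = 4Q/(πD²) = 2.004 m/s; V²/2g = 0.2048 m
Re = 3.75×10^5, ε/D = 3.65×10^-4 → f = 0.01720 (Swamee-Jain)
Major: h_f = f(L/D)·V²/2g = 0.01720·2420·0.2048 = 8.522 m
Minor: ΣK = 0.940; h_m = ΣK·V²/2g = 0.1925 m
Total H_L = 8.522 + 0.1925 = 8.715 m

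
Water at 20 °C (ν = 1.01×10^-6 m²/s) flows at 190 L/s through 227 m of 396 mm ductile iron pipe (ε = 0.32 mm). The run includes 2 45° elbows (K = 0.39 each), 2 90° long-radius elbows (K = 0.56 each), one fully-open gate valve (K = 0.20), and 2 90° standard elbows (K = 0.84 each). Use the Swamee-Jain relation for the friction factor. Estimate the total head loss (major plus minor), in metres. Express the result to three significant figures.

V = 4Q/(πD²) = 1.543 m/s; V²/2g = 0.1213 m
Re = 6.05×10^5, ε/D = 8.08×10^-4 → f = 0.01935 (Swamee-Jain)
Major: h_f = f(L/D)·V²/2g = 0.01935·573.2·0.1213 = 1.345 m
Minor: ΣK = 3.78; h_m = ΣK·V²/2g = 0.4585 m
Total H_L = 1.345 + 0.4585 = 1.804 m

H_L ≈ 1.80 m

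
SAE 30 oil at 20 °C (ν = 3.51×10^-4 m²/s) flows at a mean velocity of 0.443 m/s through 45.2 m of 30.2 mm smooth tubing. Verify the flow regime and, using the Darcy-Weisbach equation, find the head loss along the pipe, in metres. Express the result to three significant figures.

h_f ≈ 25.1 m

Re = VD/ν = 0.443·0.03020/3.51×10^-4 = 38.1 → laminar (Re < 2300)
f = 64/Re = 1.679
h_f = f(L/D)V²/(2g) = 1.679·(45.2/0.03020)·0.443²/(2·9.81) = 25.14 m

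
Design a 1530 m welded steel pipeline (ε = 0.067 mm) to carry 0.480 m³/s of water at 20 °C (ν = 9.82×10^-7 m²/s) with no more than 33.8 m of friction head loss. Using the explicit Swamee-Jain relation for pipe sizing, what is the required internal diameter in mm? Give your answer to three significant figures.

D ≈ 418 mm

Swamee-Jain (Type III): D = 0.66·[ε^1.25·(LQ²/(gh_f))^4.75 + ν·Q^9.4·(L/(gh_f))^5.2]^0.04
LQ²/(gh_f) = 1.063; L/(gh_f) = 4.614
Term 1 = ε^1.25·(…)^4.75 = 8.11×10^-6; Term 2 = ν·Q^9.4·(…)^5.2 = 2.81×10^-6
D = 0.66·(8.11×10^-6 + 2.81×10^-6)^0.04 = 0.4179 m = 418 mm
Check: V = 3.50 m/s, Re = 1.49×10^6, f = 0.01399, h_f = 32.0 m ≈ 33.8 m ✓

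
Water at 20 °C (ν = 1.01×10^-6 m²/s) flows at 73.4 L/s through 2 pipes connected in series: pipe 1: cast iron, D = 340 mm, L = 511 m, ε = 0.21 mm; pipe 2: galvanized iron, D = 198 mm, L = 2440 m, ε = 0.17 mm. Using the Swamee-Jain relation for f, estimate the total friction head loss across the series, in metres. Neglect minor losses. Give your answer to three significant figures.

Pipe 1: V = 0.8084 m/s, Re = 2.72×10^5, ε/D = 6.18×10^-4, f = 0.01909, h_1 = f(L/D)V²/2g = 0.9559 m
Pipe 2: V = 2.384 m/s, Re = 4.67×10^5, ε/D = 8.59×10^-4, f = 0.01976, h_2 = f(L/D)V²/2g = 70.53 m
Series → Q common, losses add: H = Σh = 71.48 m

H ≈ 71.5 m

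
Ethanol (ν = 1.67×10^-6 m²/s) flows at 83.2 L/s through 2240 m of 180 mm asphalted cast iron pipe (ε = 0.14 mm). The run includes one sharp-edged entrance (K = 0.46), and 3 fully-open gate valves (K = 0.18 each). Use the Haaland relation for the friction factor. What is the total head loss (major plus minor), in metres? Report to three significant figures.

H_L ≈ 132 m

V = 4Q/(πD²) = 3.270 m/s; V²/2g = 0.5449 m
Re = 3.52×10^5, ε/D = 7.78×10^-4 → f = 0.01939 (Haaland)
Major: h_f = f(L/D)·V²/2g = 0.01939·12444·0.5449 = 131.5 m
Minor: ΣK = 1.00; h_m = ΣK·V²/2g = 0.5449 m
Total H_L = 131.5 + 0.5449 = 132.0 m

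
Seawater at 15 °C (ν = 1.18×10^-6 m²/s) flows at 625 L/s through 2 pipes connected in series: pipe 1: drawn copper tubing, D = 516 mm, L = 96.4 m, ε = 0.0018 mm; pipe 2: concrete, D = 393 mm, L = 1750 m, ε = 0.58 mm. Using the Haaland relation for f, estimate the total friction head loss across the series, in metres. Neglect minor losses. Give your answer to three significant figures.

Pipe 1: V = 2.989 m/s, Re = 1.31×10^6, ε/D = 3.49×10^-6, f = 0.01115, h_1 = f(L/D)V²/2g = 0.9485 m
Pipe 2: V = 5.152 m/s, Re = 1.72×10^6, ε/D = 0.00148, f = 0.02180, h_2 = f(L/D)V²/2g = 131.3 m
Series → Q common, losses add: H = Σh = 132.3 m

H ≈ 132 m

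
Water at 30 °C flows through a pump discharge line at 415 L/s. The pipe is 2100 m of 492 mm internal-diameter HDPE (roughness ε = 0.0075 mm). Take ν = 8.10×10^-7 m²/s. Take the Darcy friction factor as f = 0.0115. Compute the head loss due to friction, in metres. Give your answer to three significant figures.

V = 4Q/(πD²) = 4·0.415/(π·0.492²) = 2.183 m/s
h_f = f(L/D)V²/(2g) = 0.01150·(2100/0.492)·2.183²/(2·9.81) = 11.92 m

h_f ≈ 11.9 m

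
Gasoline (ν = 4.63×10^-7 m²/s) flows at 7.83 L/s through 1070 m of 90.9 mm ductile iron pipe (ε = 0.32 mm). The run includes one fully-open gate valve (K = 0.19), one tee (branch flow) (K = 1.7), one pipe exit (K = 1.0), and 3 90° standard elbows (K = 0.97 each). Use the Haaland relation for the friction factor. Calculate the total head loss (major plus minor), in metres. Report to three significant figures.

V = 4Q/(πD²) = 1.207 m/s; V²/2g = 0.07420 m
Re = 2.37×10^5, ε/D = 0.00352 → f = 0.02790 (Haaland)
Major: h_f = f(L/D)·V²/2g = 0.02790·11771·0.07420 = 24.36 m
Minor: ΣK = 5.80; h_m = ΣK·V²/2g = 0.4303 m
Total H_L = 24.36 + 0.4303 = 24.79 m

H_L ≈ 24.8 m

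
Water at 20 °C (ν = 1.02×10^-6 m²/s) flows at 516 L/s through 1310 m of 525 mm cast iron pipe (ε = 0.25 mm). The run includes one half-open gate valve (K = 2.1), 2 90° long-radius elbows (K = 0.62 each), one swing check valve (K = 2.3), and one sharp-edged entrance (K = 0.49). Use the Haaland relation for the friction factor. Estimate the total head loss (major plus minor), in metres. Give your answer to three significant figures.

H_L ≈ 14.0 m

V = 4Q/(πD²) = 2.384 m/s; V²/2g = 0.2896 m
Re = 1.23×10^6, ε/D = 4.76×10^-4 → f = 0.01693 (Haaland)
Major: h_f = f(L/D)·V²/2g = 0.01693·2495·0.2896 = 12.23 m
Minor: ΣK = 6.13; h_m = ΣK·V²/2g = 1.775 m
Total H_L = 12.23 + 1.775 = 14.01 m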